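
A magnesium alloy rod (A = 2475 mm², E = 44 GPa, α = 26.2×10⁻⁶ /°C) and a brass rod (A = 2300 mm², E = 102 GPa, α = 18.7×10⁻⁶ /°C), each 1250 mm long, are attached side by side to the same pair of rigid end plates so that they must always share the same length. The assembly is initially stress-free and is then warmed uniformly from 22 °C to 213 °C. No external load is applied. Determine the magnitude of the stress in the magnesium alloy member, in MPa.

σ ≈ 43 MPa (compressive)

Both members must finish at the same length. With the larger α, the magnesium alloy tends to over-expand; the plates restrain it, putting the magnesium alloy in compression and the brass in tension. With no external load the two internal forces are equal and opposite, magnitude P.
Compatibility of the two members (thermal + elastic change equal): (α₁ − α₂)ΔT = P·[1/(A₁E₁) + 1/(A₂E₂)].
|α₁ − α₂|·ΔT = 7.5×10⁻⁶ × 191 = 0.001432.
1/(A₁E₁) + 1/(A₂E₂) = 1/(2475×44×10³) + 1/(2300×102×10³) = 1.345×10⁻⁸ N⁻¹.
So P = 0.001432 / 1.345×10⁻⁸ = 106.5 kN.
σ_{magnesium alloy} = P/A₁ = 106500/2475 = 43.05 MPa, compressive.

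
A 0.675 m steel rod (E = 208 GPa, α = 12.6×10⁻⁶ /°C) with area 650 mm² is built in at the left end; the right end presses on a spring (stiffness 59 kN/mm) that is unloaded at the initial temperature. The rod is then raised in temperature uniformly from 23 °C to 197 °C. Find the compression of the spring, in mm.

If the spring were absent the rod would lengthen by αΔT L = 12.6×10⁻⁶ × 174 × 675 = 1.48 mm.
With a force P in the spring, the elastic change of the rod is PL/(AE) and that of the spring is P/k; compatibility requires their sum to equal δ_free.
P [ L/(AE) + 1/k ] = δ_free → P [ 675/(650×208×10³) + 1/(59×10³) ] = 1.48.
P = 1.48 / 2.194×10⁻⁵ = 67450 N.
Spring compression = P/k = 67450/(59×10³) = 1.143 mm.

δ ≈ 1.14 mm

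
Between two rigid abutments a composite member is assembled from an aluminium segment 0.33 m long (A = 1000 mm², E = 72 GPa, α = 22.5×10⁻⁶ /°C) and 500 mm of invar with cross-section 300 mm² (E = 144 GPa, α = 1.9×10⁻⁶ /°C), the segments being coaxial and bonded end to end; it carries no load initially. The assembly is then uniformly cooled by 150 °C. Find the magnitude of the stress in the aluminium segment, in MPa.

σ ≈ 77.8 MPa (tensile)

Free thermal contraction of the whole bar: Σ αᵢΔT Lᵢ = 22.5×10⁻⁶×150×330 + 1.9×10⁻⁶×150×500 = 1.256 mm.
Since the ends are fixed, an axial force P builds up, equal in every segment, with P · Σ Lᵢ/(AᵢEᵢ) = δ_free.
The series flexibility is Σ Lᵢ/(AᵢEᵢ) = 330/(1000×72×10³) + 500/(300×144×10³) = 1.616×10⁻⁵ mm/N.
Hence P = δ_free / Σ(L/AE) = 1.256/1.616×10⁻⁵ = 77.75 kN (tensile).
σ_{aluminium} = P / A = 77750 / 1000 = 77.75 MPa.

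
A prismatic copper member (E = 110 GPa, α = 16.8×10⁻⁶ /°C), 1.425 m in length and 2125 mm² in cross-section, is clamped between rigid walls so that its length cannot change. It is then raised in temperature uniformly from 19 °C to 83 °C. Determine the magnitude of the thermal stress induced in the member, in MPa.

Because both ends are immovable the net strain is zero, and the suppressed thermal strain is αΔT = 16.8×10⁻⁶ × 64 = 1075.2×10⁻⁶.
σ = EαΔT = 110×10³ × 16.8×10⁻⁶ × 64 = 118.3 MPa (compressive; the member is trying to expand).

σ ≈ 118 MPa (compressive)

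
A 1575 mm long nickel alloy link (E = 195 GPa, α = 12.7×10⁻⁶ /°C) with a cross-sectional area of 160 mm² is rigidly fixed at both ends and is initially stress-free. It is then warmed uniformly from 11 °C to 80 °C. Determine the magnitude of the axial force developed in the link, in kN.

P ≈ 27.3 kN (compressive)

With zero net strain, σ = E·αΔT = 195 GPa × 12.7×10⁻⁶ × 69 = 170.9 MPa.
P = AEαΔT = 160 × 195×10³ × 12.7×10⁻⁶ × 69 = 27.34 kN (compressive).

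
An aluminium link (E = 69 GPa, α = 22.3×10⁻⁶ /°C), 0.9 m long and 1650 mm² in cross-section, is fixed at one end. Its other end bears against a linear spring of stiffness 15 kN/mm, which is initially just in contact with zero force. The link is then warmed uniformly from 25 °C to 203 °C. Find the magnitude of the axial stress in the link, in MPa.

σ ≈ 29 MPa (compressive)

If the spring were absent the link would lengthen by αΔT L = 22.3×10⁻⁶ × 178 × 900 = 3.572 mm.
With a force P in the spring, the elastic change of the link is PL/(AE) and that of the spring is P/k; compatibility requires their sum to equal δ_free.
P [ L/(AE) + 1/k ] = δ_free → P [ 900/(1650×69×10³) + 1/(15×10³) ] = 3.572.
P = 3.572 / 7.457×10⁻⁵ = 47910 N.
σ = P/A = 47910/1650 = 29.03 MPa.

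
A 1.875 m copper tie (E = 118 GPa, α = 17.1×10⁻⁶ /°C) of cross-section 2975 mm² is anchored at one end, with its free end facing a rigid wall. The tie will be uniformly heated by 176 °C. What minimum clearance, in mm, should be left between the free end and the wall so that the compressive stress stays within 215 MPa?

g ≈ 2.23 mm

Free expansion if unrestrained: δ_free = αΔT L = 17.1×10⁻⁶ × 176 × 1875 = 5.643 mm.
At the allowable stress the elastic shortening the wall may impose is σL/E = 215 × 1875 / (118×10³) = 3.416 mm.
The gap must absorb the remainder: g_min = 5.643 − 3.416 = 2.227 mm.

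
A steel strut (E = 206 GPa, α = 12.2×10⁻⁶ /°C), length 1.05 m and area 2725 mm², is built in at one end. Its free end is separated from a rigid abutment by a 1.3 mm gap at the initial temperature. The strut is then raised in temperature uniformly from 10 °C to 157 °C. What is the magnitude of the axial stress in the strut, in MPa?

σ ≈ 114 MPa (compressive)

If the wall were absent the strut would grow by αΔT L = 12.2×10⁻⁶ × 147 × 1050 = 1.883 mm.
After closing the 1.3 mm clearance, 1.883 − 1.3 = 0.5831 mm of expansion remains to be suppressed by the wall.
So σ = E(δ_free − g)/L = 206×10³ × 0.5831/1050 = 114.4 MPa.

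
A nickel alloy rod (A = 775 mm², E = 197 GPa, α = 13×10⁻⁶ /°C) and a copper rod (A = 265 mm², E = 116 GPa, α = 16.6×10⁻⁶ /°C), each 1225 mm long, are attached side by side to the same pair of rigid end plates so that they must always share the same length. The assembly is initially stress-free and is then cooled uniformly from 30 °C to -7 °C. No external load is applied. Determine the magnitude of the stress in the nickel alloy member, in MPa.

Equilibrium of a rigid end plate with no external load gives equal and opposite internal forces ±P in the two members. Since α_{copper} > α_{nickel alloy}, cooling drives the copper into tension and the nickel alloy into compression.
Compatibility of the two members (thermal + elastic change equal): (α₁ − α₂)ΔT = P·[1/(A₁E₁) + 1/(A₂E₂)].
|α₁ − α₂|·ΔT = 3.6×10⁻⁶ × 37 = 0.0001332.
1/(A₁E₁) + 1/(A₂E₂) = 1/(775×197×10³) + 1/(265×116×10³) = 3.908×10⁻⁸ N⁻¹.
So P = 0.0001332 / 3.908×10⁻⁸ = 3.408 kN.
σ_{nickel alloy} = P/A₁ = 3408/775 = 4.398 MPa, compressive.

σ ≈ 4.4 MPa (compressive)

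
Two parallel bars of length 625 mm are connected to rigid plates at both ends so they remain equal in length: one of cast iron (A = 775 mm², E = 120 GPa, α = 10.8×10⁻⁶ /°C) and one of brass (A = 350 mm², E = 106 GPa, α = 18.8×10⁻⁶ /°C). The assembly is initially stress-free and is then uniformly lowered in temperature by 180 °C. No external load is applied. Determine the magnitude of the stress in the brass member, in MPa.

Both members must finish at the same length. With the larger α, the brass tends to over-contract; the plates restrain it, putting the brass in tension and the cast iron in compression. With no external load the two internal forces are equal and opposite, magnitude P.
Setting the final lengths equal and cancelling L: (α₁ − α₂)ΔT = P/(A₁E₁) + P/(A₂E₂).
|α₁ − α₂|·ΔT = 8×10⁻⁶ × 180 = 0.00144.
1/(A₁E₁) + 1/(A₂E₂) = 1/(775×120×10³) + 1/(350×106×10³) = 3.771×10⁻⁸ N⁻¹.
So P = 0.00144 / 3.771×10⁻⁸ = 38.19 kN.
σ_{brass} = P/A₂ = 38190/350 = 109.1 MPa, tensile.

σ ≈ 109 MPa (tensile)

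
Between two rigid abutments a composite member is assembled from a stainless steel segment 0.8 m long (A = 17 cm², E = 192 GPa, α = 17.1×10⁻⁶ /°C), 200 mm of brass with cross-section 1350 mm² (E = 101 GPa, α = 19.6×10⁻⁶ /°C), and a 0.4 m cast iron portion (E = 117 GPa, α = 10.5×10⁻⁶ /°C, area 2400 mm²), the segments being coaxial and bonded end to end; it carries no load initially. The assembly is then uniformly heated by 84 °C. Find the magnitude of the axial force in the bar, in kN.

P ≈ 343 kN (compressive)

If the supports were absent, the total length change would be Σ αᵢΔT Lᵢ = 17.1×10⁻⁶×84×800 + 19.6×10⁻⁶×84×200 + 10.5×10⁻⁶×84×400 = 1.831 mm.
The rigid supports impose zero overall length change; the single axial force P common to all segments must satisfy P Σ Lᵢ/(AᵢEᵢ) = δ_free.
The series flexibility is Σ Lᵢ/(AᵢEᵢ) = 800/(1700×192×10³) + 200/(1350×101×10³) + 400/(2400×117×10³) = 5.342×10⁻⁶ mm/N.
So P = 1.831 / 5.342×10⁻⁶ = 342.8 kN, compressive.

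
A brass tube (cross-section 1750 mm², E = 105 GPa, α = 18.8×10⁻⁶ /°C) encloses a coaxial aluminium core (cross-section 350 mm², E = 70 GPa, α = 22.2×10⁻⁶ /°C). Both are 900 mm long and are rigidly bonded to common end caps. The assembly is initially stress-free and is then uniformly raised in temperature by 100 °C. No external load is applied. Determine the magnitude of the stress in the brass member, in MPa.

Equilibrium of a rigid end plate with no external load gives equal and opposite internal forces ±P in the two members. Since α_{aluminium} > α_{brass}, heating drives the aluminium into compression and the brass into tension.
Equating the net (thermal + elastic) strains gives |α₁ − α₂|·ΔT = P·[1/(A₁E₁) + 1/(A₂E₂)].
|α₁ − α₂|·ΔT = 3.4×10⁻⁶ × 100 = 0.00034.
1/(A₁E₁) + 1/(A₂E₂) = 1/(1750×105×10³) + 1/(350×70×10³) = 4.626×10⁻⁸ N⁻¹.
So P = 0.00034 / 4.626×10⁻⁸ = 7.35 kN.
σ_{brass} = P/A₁ = 7350/1750 = 4.2 MPa, tensile.

σ ≈ 4.2 MPa (tensile)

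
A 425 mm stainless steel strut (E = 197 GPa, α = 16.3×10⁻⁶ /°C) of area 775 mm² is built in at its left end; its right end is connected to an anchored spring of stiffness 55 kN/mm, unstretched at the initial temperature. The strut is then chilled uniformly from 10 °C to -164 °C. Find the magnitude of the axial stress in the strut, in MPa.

σ ≈ 74.2 MPa (tensile)

Free thermal contraction: δ_free = αΔT L = 16.3×10⁻⁶ × 174 × 425 = 1.205 mm.
With a force P in the spring, the elastic change of the strut is PL/(AE) and that of the spring is P/k; compatibility requires their sum to equal δ_free.
So P = δ_free / [L/(AE) + 1/k] = 1.205 / [ 425/(775×197×10³) + 1/(55×10³) ].
P = 1.205 / 2.097×10⁻⁵ = 57490 N.
σ = P/A = 57490/775 = 74.19 MPa.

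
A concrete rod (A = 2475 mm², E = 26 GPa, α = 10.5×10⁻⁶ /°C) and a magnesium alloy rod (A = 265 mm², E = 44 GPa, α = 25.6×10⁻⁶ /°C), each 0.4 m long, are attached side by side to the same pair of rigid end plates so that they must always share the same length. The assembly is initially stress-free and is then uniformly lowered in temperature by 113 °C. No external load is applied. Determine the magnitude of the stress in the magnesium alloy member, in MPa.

σ ≈ 63.6 MPa (tensile)

Equilibrium of a rigid end plate with no external load gives equal and opposite internal forces ±P in the two members. Since α_{magnesium alloy} > α_{concrete}, cooling drives the magnesium alloy into tension and the concrete into compression.
Equating the net (thermal + elastic) strains gives |α₁ − α₂|·ΔT = P·[1/(A₁E₁) + 1/(A₂E₂)].
|α₁ − α₂|·ΔT = 15.1×10⁻⁶ × 113 = 0.001706.
1/(A₁E₁) + 1/(A₂E₂) = 1/(2475×26×10³) + 1/(265×44×10³) = 1.013×10⁻⁷ N⁻¹.
P = 0.001706 / 1.013×10⁻⁷ = 16840 N = 16.84 kN.
σ_{magnesium alloy} = P/A₂ = 16840/265 = 63.56 MPa, tensile.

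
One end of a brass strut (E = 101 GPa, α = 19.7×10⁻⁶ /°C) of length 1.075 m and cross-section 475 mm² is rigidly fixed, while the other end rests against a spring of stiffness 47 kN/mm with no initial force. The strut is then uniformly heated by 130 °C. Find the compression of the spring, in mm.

The unrestrained thermal change is αΔT L = 19.7×10⁻⁶ × 130 × 1075 = 2.753 mm.
Let P be the compressive force at the spring. The strut shortens elastically by PL/(AE) and the spring compresses by P/k; together these equal δ_free.
P [ L/(AE) + 1/k ] = δ_free → P [ 1075/(475×101×10³) + 1/(47×10³) ] = 2.753.
P = 2.753 / 4.368×10⁻⁵ = 63020 N.
Spring compression = P/k = 63020/(47×10³) = 1.341 mm.

δ ≈ 1.34 mm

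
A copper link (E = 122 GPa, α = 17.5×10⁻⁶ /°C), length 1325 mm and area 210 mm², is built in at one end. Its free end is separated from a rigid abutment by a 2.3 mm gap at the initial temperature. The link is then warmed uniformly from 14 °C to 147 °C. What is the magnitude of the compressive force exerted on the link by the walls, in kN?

P ≈ 15.2 kN

If the wall were absent the link would grow by αΔT L = 17.5×10⁻⁶ × 133 × 1325 = 3.084 mm.
This exceeds the 2.3 mm gap, so the wall pushes back. The portion of expansion that must be recovered elastically is δ_free − gap = 3.084 − 2.3 = 0.7839 mm.
So σ = E(δ_free − g)/L = 122×10³ × 0.7839/1325 = 72.18 MPa.
P = σA = 72.18 × 210 = 15.16 kN.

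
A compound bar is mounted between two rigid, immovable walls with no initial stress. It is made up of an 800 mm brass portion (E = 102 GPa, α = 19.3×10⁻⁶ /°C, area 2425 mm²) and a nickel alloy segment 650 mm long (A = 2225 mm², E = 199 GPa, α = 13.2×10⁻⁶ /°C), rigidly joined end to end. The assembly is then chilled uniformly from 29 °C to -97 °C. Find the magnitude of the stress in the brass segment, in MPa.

If the supports were absent, the total length change would be Σ αᵢΔT Lᵢ = 19.3×10⁻⁶×126×800 + 13.2×10⁻⁶×126×650 = 3.027 mm.
The walls prevent any net length change, so an axial force P (same in every segment) develops. Compatibility: P · Σ Lᵢ/(AᵢEᵢ) = δ_free.
The series flexibility is Σ Lᵢ/(AᵢEᵢ) = 800/(2425×102×10³) + 650/(2225×199×10³) = 4.702×10⁻⁶ mm/N.
Hence P = δ_free / Σ(L/AE) = 3.027/4.702×10⁻⁶ = 643.6 kN (tensile).
σ_{brass} = P / A = 643600 / 2425 = 265.4 MPa.

σ ≈ 265 MPa (tensile)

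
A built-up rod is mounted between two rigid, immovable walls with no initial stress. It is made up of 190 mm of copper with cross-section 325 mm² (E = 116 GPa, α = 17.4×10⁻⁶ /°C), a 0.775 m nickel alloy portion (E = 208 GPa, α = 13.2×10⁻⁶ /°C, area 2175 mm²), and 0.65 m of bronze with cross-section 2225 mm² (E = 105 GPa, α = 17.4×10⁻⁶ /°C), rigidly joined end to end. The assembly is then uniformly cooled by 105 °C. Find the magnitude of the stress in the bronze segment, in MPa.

σ ≈ 123 MPa (tensile)

If the supports were absent, the total length change would be Σ αᵢΔT Lᵢ = 17.4×10⁻⁶×105×190 + 13.2×10⁻⁶×105×775 + 17.4×10⁻⁶×105×650 = 2.609 mm.
Since the ends are fixed, an axial force P builds up, equal in every segment, with P · Σ Lᵢ/(AᵢEᵢ) = δ_free.
Σ Lᵢ/(AᵢEᵢ) = 190/(325×116×10³) + 775/(2175×208×10³) + 650/(2225×105×10³) = 9.535×10⁻⁶ mm/N.
Hence P = δ_free / Σ(L/AE) = 2.609/9.535×10⁻⁶ = 273.6 kN (tensile).
σ_{bronze} = P / A = 273600 / 2225 = 123 MPa.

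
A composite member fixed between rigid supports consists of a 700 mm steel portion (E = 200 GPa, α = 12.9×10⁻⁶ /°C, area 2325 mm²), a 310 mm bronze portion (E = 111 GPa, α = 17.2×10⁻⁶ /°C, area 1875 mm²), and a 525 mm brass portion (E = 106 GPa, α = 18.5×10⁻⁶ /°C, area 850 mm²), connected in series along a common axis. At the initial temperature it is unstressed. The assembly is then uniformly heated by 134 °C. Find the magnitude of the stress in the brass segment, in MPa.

If the supports were absent, the total length change would be Σ αᵢΔT Lᵢ = 12.9×10⁻⁶×134×700 + 17.2×10⁻⁶×134×310 + 18.5×10⁻⁶×134×525 = 3.226 mm.
The walls prevent any net length change, so an axial force P (same in every segment) develops. Compatibility: P · Σ Lᵢ/(AᵢEᵢ) = δ_free.
The series flexibility is Σ Lᵢ/(AᵢEᵢ) = 700/(2325×200×10³) + 310/(1875×111×10³) + 525/(850×106×10³) = 8.822×10⁻⁶ mm/N.
P = 3.226 / 8.822×10⁻⁶ = 365700 N = 365.7 kN, compressive.
σ_{brass} = P / A = 365700 / 850 = 430.2 MPa.

σ ≈ 430 MPa (compressive)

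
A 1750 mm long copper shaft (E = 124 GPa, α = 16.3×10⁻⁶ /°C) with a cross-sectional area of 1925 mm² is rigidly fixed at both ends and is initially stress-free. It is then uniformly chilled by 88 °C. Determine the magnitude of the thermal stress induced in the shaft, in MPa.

σ ≈ 178 MPa (tensile)

The supports are rigid, so the total axial strain is zero. The restrained thermal strain is ε = αΔT = 16.3×10⁻⁶ × 88 = 1434.4×10⁻⁶.
The stress required to suppress this strain is σ = Eε = 124×10³ × 1434.4×10⁻⁶ = 177.9 MPa, tensile since the shaft is trying to contract.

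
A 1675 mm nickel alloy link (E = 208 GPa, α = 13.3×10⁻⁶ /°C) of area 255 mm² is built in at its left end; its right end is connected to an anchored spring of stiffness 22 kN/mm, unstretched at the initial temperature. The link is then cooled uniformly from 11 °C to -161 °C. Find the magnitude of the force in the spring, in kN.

If the spring were absent the link would shorten by αΔT L = 13.3×10⁻⁶ × 172 × 1675 = 3.832 mm.
Let P be the tensile force in the spring. The link extends elastically by PL/(AE) and the spring stretches by P/k; together these equal δ_free.
So P = δ_free / [L/(AE) + 1/k] = 3.832 / [ 1675/(255×208×10³) + 1/(22×10³) ].
P = 3.832 / 7.703×10⁻⁵ = 49740 N.

P ≈ 49.7 kN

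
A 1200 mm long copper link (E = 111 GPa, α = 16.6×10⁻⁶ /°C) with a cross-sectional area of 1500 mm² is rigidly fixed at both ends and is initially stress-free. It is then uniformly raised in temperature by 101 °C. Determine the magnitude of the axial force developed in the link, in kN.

P ≈ 279 kN (compressive)

Full restraint means ε = 0, so the stress is σ = EαΔT = 111×10³ × 16.6×10⁻⁶ × 101 = 186.1 MPa.
Axial force P = σA = 186.1 × 1500 = 279200 N = 279.2 kN, compressive.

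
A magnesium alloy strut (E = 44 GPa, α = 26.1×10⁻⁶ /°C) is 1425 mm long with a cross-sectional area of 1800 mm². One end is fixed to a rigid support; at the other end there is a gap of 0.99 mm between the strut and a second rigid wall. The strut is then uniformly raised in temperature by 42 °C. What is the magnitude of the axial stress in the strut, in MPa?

σ ≈ 17.7 MPa (compressive)

Free thermal elongation = αΔT L = 26.1×10⁻⁶ × 42 × 1425 = 1.562 mm.
After closing the 0.99 mm clearance, 1.562 − 0.99 = 0.5721 mm of expansion remains to be suppressed by the wall.
That suppressed elongation corresponds to σ = E·Δ/L = 44×10³ × 0.5721/1425 = 17.66 MPa.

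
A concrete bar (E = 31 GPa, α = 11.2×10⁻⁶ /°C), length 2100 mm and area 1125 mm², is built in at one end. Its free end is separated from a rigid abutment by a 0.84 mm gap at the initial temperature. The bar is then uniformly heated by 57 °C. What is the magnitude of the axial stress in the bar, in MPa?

σ ≈ 7.39 MPa (compressive)

If the wall were absent the bar would grow by αΔT L = 11.2×10⁻⁶ × 57 × 2100 = 1.341 mm.
This exceeds the 0.84 mm gap, so the wall pushes back. The portion of expansion that must be recovered elastically is δ_free − gap = 1.341 − 0.84 = 0.5006 mm.
That suppressed elongation corresponds to σ = E·Δ/L = 31×10³ × 0.5006/2100 = 7.39 MPa.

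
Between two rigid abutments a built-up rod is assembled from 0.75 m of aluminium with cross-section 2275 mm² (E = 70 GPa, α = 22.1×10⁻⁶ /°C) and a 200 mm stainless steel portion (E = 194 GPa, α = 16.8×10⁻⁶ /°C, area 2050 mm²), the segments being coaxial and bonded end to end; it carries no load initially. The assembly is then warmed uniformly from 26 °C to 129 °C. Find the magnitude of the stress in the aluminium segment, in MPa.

If the supports were absent, the total length change would be Σ αᵢΔT Lᵢ = 22.1×10⁻⁶×103×750 + 16.8×10⁻⁶×103×200 = 2.053 mm.
The walls prevent any net length change, so an axial force P (same in every segment) develops. Compatibility: P · Σ Lᵢ/(AᵢEᵢ) = δ_free.
The series flexibility is Σ Lᵢ/(AᵢEᵢ) = 750/(2275×70×10³) + 200/(2050×194×10³) = 5.212×10⁻⁶ mm/N.
P = 2.053 / 5.212×10⁻⁶ = 393900 N = 393.9 kN, compressive.
σ_{aluminium} = P / A = 393900 / 2275 = 173.2 MPa.

σ ≈ 173 MPa (compressive)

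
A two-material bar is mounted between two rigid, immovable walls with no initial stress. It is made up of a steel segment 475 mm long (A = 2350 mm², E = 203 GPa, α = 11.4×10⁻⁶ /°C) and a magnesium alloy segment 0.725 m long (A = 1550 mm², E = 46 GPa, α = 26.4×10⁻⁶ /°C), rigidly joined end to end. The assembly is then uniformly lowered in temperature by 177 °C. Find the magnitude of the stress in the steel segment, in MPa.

If the supports were absent, the total length change would be Σ αᵢΔT Lᵢ = 11.4×10⁻⁶×177×475 + 26.4×10⁻⁶×177×725 = 4.346 mm.
The walls prevent any net length change, so an axial force P (same in every segment) develops. Compatibility: P · Σ Lᵢ/(AᵢEᵢ) = δ_free.
Σ Lᵢ/(AᵢEᵢ) = 475/(2350×203×10³) + 725/(1550×46×10³) = 1.116×10⁻⁵ mm/N.
P = 4.346 / 1.116×10⁻⁵ = 389300 N = 389.3 kN, tensile.
σ_{steel} = P / A = 389300 / 2350 = 165.7 MPa.

σ ≈ 166 MPa (tensile)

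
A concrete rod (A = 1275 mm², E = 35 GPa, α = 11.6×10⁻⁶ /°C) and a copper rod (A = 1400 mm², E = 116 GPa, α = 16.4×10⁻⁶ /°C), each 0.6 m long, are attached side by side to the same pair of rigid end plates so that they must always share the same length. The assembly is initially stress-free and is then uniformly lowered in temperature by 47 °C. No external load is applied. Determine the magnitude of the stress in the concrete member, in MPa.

Both members must finish at the same length. With the larger α, the copper tends to over-contract; the plates restrain it, putting the copper in tension and the concrete in compression. With no external load the two internal forces are equal and opposite, magnitude P.
Equating the net (thermal + elastic) strains gives |α₁ − α₂|·ΔT = P·[1/(A₁E₁) + 1/(A₂E₂)].
|α₁ − α₂|·ΔT = 4.8×10⁻⁶ × 47 = 0.0002256.
1/(A₁E₁) + 1/(A₂E₂) = 1/(1275×35×10³) + 1/(1400×116×10³) = 2.857×10⁻⁸ N⁻¹.
P = 0.0002256 / 2.857×10⁻⁸ = 7897 N = 7.897 kN.
σ_{concrete} = P/A₁ = 7897/1275 = 6.194 MPa, compressive.

σ ≈ 6.19 MPa (compressive)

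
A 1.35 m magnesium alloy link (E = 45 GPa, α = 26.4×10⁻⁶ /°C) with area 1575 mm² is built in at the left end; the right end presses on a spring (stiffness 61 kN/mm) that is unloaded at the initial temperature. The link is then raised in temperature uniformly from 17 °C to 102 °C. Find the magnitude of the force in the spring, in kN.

Free thermal expansion: δ_free = αΔT L = 26.4×10⁻⁶ × 85 × 1350 = 3.029 mm.
With a force P in the spring, the elastic change of the link is PL/(AE) and that of the spring is P/k; compatibility requires their sum to equal δ_free.
So P = δ_free / [L/(AE) + 1/k] = 3.029 / [ 1350/(1575×45×10³) + 1/(61×10³) ].
P = 3.029 / 3.544×10⁻⁵ = 85480 N.

P ≈ 85.5 kN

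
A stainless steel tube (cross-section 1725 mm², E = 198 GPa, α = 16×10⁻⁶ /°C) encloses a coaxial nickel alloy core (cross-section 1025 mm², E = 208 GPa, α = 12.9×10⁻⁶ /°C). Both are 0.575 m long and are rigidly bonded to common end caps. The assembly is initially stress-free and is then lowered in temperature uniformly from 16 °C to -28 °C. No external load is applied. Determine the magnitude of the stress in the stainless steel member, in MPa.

The stainless steel has the larger α, so on cooling it would change length more than the nickel alloy if both were free. The rigid plates force a common final length, so the stainless steel is put into tension and the nickel alloy into compression, with equal and opposite forces P (no external load).
Compatibility of the two members (thermal + elastic change equal): (α₁ − α₂)ΔT = P·[1/(A₁E₁) + 1/(A₂E₂)].
|α₁ − α₂|·ΔT = 3.1×10⁻⁶ × 44 = 0.0001364.
1/(A₁E₁) + 1/(A₂E₂) = 1/(1725×198×10³) + 1/(1025×208×10³) = 7.618×10⁻⁹ N⁻¹.
P = 0.0001364 / 7.618×10⁻⁹ = 17900 N = 17.9 kN.
σ_{stainless steel} = P/A₁ = 17900/1725 = 10.38 MPa, tensile.

σ ≈ 10.4 MPa (tensile)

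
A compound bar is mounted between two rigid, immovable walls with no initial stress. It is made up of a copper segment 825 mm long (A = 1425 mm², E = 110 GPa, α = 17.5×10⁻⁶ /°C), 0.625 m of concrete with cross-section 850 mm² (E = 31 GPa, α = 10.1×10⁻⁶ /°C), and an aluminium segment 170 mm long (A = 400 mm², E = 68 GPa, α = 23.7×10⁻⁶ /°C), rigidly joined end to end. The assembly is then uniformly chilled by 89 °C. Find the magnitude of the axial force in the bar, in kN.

P ≈ 62.6 kN (tensile)

With the walls removed the bar would change length by δ_free = Σ αᵢΔT Lᵢ = 17.5×10⁻⁶×89×825 + 10.1×10⁻⁶×89×625 + 23.7×10⁻⁶×89×170 = 2.205 mm.
The rigid supports impose zero overall length change; the single axial force P common to all segments must satisfy P Σ Lᵢ/(AᵢEᵢ) = δ_free.
The series flexibility is Σ Lᵢ/(AᵢEᵢ) = 825/(1425×110×10³) + 625/(850×31×10³) + 170/(400×68×10³) = 3.523×10⁻⁵ mm/N.
Hence P = δ_free / Σ(L/AE) = 2.205/3.523×10⁻⁵ = 62.59 kN (tensile).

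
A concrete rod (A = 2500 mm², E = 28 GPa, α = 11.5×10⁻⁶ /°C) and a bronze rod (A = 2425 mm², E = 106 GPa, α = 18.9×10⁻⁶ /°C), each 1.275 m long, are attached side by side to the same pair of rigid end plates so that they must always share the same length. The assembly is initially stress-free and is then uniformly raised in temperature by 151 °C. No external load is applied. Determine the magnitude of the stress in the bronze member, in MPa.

σ ≈ 25.4 MPa (compressive)

The bronze has the larger α, so on heating it would change length more than the concrete if both were free. The rigid plates force a common final length, so the bronze is put into compression and the concrete into tension, with equal and opposite forces P (no external load).
Compatibility of the two members (thermal + elastic change equal): (α₁ − α₂)ΔT = P·[1/(A₁E₁) + 1/(A₂E₂)].
|α₁ − α₂|·ΔT = 7.4×10⁻⁶ × 151 = 0.001117.
1/(A₁E₁) + 1/(A₂E₂) = 1/(2500×28×10³) + 1/(2425×106×10³) = 1.818×10⁻⁸ N⁻¹.
P = 0.001117 / 1.818×10⁻⁸ = 61480 N = 61.48 kN.
σ_{bronze} = P/A₂ = 61480/2425 = 25.35 MPa, compressive.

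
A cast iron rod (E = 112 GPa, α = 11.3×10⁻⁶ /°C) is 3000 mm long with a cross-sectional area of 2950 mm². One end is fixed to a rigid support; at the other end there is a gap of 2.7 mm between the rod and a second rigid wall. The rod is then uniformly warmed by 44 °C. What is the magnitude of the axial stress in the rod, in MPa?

If the wall were absent the rod would grow by αΔT L = 11.3×10⁻⁶ × 44 × 3000 = 1.492 mm.
Since δ_free = 1.49 mm is less than the 2.7 mm gap, the rod never touches the wall. No axial force develops.

σ ≈ 0 MPa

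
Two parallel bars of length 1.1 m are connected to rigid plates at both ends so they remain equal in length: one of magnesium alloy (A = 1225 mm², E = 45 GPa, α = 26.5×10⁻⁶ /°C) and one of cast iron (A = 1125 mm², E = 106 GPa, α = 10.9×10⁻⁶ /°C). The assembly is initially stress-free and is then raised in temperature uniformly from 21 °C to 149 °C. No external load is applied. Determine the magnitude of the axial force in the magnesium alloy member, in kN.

The magnesium alloy has the larger α, so on heating it would change length more than the cast iron if both were free. The rigid plates force a common final length, so the magnesium alloy is put into compression and the cast iron into tension, with equal and opposite forces P (no external load).
Compatibility of the two members (thermal + elastic change equal): (α₁ − α₂)ΔT = P·[1/(A₁E₁) + 1/(A₂E₂)].
|α₁ − α₂|·ΔT = 15.6×10⁻⁶ × 128 = 0.001997.
1/(A₁E₁) + 1/(A₂E₂) = 1/(1225×45×10³) + 1/(1125×106×10³) = 2.653×10⁻⁸ N⁻¹.
P = 0.001997 / 2.653×10⁻⁸ = 75280 N = 75.28 kN.

P ≈ 75.3 kN (compressive in the magnesium alloy)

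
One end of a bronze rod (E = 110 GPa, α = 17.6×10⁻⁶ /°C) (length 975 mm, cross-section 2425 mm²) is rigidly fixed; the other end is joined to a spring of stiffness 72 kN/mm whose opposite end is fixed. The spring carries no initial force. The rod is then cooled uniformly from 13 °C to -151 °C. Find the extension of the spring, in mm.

Free thermal contraction: δ_free = αΔT L = 17.6×10⁻⁶ × 164 × 975 = 2.814 mm.
With a force P in the spring, the elastic change of the rod is PL/(AE) and that of the spring is P/k; compatibility requires their sum to equal δ_free.
So P = δ_free / [L/(AE) + 1/k] = 2.814 / [ 975/(2425×110×10³) + 1/(72×10³) ].
P = 2.814 / 1.754×10⁻⁵ = 160400 N.
Spring extension = P/k = 160400/(72×10³) = 2.228 mm.

δ ≈ 2.23 mm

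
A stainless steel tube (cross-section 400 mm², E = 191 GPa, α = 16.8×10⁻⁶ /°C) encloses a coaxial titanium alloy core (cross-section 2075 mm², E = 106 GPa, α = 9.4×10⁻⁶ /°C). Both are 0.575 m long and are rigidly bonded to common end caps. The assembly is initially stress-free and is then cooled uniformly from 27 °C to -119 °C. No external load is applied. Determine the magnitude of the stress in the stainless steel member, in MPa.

σ ≈ 153 MPa (tensile)

Equilibrium of a rigid end plate with no external load gives equal and opposite internal forces ±P in the two members. Since α_{stainless steel} > α_{titanium alloy}, cooling drives the stainless steel into tension and the titanium alloy into compression.
Equating the net (thermal + elastic) strains gives |α₁ − α₂|·ΔT = P·[1/(A₁E₁) + 1/(A₂E₂)].
|α₁ − α₂|·ΔT = 7.4×10⁻⁶ × 146 = 0.00108.
1/(A₁E₁) + 1/(A₂E₂) = 1/(400×191×10³) + 1/(2075×106×10³) = 1.764×10⁻⁸ N⁻¹.
So P = 0.00108 / 1.764×10⁻⁸ = 61.26 kN.
σ_{stainless steel} = P/A₁ = 61260/400 = 153.2 MPa, tensile.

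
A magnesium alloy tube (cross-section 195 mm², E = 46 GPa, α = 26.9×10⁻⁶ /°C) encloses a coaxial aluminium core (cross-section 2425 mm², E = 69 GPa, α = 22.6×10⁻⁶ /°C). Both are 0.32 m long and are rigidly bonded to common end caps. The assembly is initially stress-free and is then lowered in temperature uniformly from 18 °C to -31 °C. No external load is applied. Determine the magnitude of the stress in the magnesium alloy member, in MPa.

σ ≈ 9.2 MPa (tensile)

Both members must finish at the same length. With the larger α, the magnesium alloy tends to over-contract; the plates restrain it, putting the magnesium alloy in tension and the aluminium in compression. With no external load the two internal forces are equal and opposite, magnitude P.
Equating the net (thermal + elastic) strains gives |α₁ − α₂|·ΔT = P·[1/(A₁E₁) + 1/(A₂E₂)].
|α₁ − α₂|·ΔT = 4.3×10⁻⁶ × 49 = 0.0002107.
1/(A₁E₁) + 1/(A₂E₂) = 1/(195×46×10³) + 1/(2425×69×10³) = 1.175×10⁻⁷ N⁻¹.
P = 0.0002107 / 1.175×10⁻⁷ = 1794 N = 1.794 kN.
σ_{magnesium alloy} = P/A₁ = 1794/195 = 9.199 MPa, tensile.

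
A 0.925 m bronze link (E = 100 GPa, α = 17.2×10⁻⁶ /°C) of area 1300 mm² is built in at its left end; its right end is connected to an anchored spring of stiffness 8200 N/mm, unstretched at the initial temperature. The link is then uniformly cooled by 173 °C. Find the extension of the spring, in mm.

δ ≈ 2.6 mm

Free thermal contraction: δ_free = αΔT L = 17.2×10⁻⁶ × 173 × 925 = 2.752 mm.
With a force P in the spring, the elastic change of the link is PL/(AE) and that of the spring is P/k; compatibility requires their sum to equal δ_free.
So P = δ_free / [L/(AE) + 1/k] = 2.752 / [ 925/(1300×100×10³) + 1/(8200) ].
P = 2.752 / 0.0001291 = 21330 N.
Spring extension = P/k = 21330/(8200) = 2.601 mm.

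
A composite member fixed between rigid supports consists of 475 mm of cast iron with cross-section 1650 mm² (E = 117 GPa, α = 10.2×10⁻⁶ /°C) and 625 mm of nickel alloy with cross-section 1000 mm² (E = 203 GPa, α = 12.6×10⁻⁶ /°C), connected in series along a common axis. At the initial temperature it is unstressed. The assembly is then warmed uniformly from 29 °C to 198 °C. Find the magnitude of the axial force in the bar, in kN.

P ≈ 388 kN (compressive)

If the supports were absent, the total length change would be Σ αᵢΔT Lᵢ = 10.2×10⁻⁶×169×475 + 12.6×10⁻⁶×169×625 = 2.15 mm.
The walls prevent any net length change, so an axial force P (same in every segment) develops. Compatibility: P · Σ Lᵢ/(AᵢEᵢ) = δ_free.
The series flexibility is Σ Lᵢ/(AᵢEᵢ) = 475/(1650×117×10³) + 625/(1000×203×10³) = 5.539×10⁻⁶ mm/N.
So P = 2.15 / 5.539×10⁻⁶ = 388.1 kN, compressive.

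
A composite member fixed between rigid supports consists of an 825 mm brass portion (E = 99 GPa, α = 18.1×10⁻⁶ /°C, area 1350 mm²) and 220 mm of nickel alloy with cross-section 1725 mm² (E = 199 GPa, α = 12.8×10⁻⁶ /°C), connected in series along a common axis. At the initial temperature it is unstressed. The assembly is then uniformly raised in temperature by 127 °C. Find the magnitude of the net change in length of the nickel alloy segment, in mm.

Free thermal expansion of the whole bar: Σ αᵢΔT Lᵢ = 18.1×10⁻⁶×127×825 + 12.8×10⁻⁶×127×220 = 2.254 mm.
Since the ends are fixed, an axial force P builds up, equal in every segment, with P · Σ Lᵢ/(AᵢEᵢ) = δ_free.
The series flexibility is Σ Lᵢ/(AᵢEᵢ) = 825/(1350×99×10³) + 220/(1725×199×10³) = 6.814×10⁻⁶ mm/N.
Hence P = δ_free / Σ(L/AE) = 2.254/6.814×10⁻⁶ = 330.8 kN (compressive).
For the nickel alloy segment, free thermal change = 12.8×10⁻⁶×127×220 = 0.3576 mm and elastic change from P = 330800×220/(1725×199×10³) = 0.212 mm; these oppose, so the net change is 0.146 mm (segment lengthens).

|ΔL| ≈ 0.146 mm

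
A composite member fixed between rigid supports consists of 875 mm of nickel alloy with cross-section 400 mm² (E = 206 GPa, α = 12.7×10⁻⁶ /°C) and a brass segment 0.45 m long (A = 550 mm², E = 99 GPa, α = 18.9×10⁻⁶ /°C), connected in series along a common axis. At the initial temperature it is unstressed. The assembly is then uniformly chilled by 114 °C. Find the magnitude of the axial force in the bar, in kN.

P ≈ 118 kN (tensile)

With the walls removed the bar would change length by δ_free = Σ αᵢΔT Lᵢ = 12.7×10⁻⁶×114×875 + 18.9×10⁻⁶×114×450 = 2.236 mm.
The rigid supports impose zero overall length change; the single axial force P common to all segments must satisfy P Σ Lᵢ/(AᵢEᵢ) = δ_free.
Σ Lᵢ/(AᵢEᵢ) = 875/(400×206×10³) + 450/(550×99×10³) = 1.888×10⁻⁵ mm/N.
P = 2.236 / 1.888×10⁻⁵ = 118400 N = 118.4 kN, tensile.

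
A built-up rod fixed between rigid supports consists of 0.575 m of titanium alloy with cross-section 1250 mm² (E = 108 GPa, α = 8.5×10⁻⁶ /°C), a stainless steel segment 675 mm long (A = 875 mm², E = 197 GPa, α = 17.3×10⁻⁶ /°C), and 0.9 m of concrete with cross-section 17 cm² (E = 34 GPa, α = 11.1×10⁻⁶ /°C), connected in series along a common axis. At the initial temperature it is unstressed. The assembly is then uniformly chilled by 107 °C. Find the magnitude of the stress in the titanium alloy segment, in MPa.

σ ≈ 95.7 MPa (tensile)

If the supports were absent, the total length change would be Σ αᵢΔT Lᵢ = 8.5×10⁻⁶×107×575 + 17.3×10⁻⁶×107×675 + 11.1×10⁻⁶×107×900 = 2.841 mm.
The walls prevent any net length change, so an axial force P (same in every segment) develops. Compatibility: P · Σ Lᵢ/(AᵢEᵢ) = δ_free.
Σ Lᵢ/(AᵢEᵢ) = 575/(1250×108×10³) + 675/(875×197×10³) + 900/(1700×34×10³) = 2.375×10⁻⁵ mm/N.
So P = 2.841 / 2.375×10⁻⁵ = 119.7 kN, tensile.
σ_{titanium alloy} = P / A = 119700 / 1250 = 95.73 MPa.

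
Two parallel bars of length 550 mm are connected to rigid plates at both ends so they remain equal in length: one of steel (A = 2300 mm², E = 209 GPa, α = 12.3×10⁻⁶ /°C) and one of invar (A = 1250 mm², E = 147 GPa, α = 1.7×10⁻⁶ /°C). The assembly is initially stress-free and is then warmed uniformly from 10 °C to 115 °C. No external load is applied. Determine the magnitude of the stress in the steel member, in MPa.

The steel has the larger α, so on heating it would change length more than the invar if both were free. The rigid plates force a common final length, so the steel is put into compression and the invar into tension, with equal and opposite forces P (no external load).
Equating the net (thermal + elastic) strains gives |α₁ − α₂|·ΔT = P·[1/(A₁E₁) + 1/(A₂E₂)].
|α₁ − α₂|·ΔT = 10.6×10⁻⁶ × 105 = 0.001113.
1/(A₁E₁) + 1/(A₂E₂) = 1/(2300×209×10³) + 1/(1250×147×10³) = 7.522×10⁻⁹ N⁻¹.
P = 0.001113 / 7.522×10⁻⁹ = 148000 N = 148 kN.
σ_{steel} = P/A₁ = 148000/2300 = 64.33 MPa, compressive.

σ ≈ 64.3 MPa (compressive)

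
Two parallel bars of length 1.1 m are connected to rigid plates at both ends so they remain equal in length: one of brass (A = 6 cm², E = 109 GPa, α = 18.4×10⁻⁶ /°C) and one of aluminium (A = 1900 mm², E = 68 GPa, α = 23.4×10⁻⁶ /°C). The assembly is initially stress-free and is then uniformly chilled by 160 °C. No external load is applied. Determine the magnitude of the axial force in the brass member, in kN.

P ≈ 34.7 kN (compressive in the brass)

The aluminium has the larger α, so on cooling it would change length more than the brass if both were free. The rigid plates force a common final length, so the aluminium is put into tension and the brass into compression, with equal and opposite forces P (no external load).
Equating the net (thermal + elastic) strains gives |α₁ − α₂|·ΔT = P·[1/(A₁E₁) + 1/(A₂E₂)].
|α₁ − α₂|·ΔT = 5×10⁻⁶ × 160 = 0.0008.
1/(A₁E₁) + 1/(A₂E₂) = 1/(600×109×10³) + 1/(1900×68×10³) = 2.303×10⁻⁸ N⁻¹.
So P = 0.0008 / 2.303×10⁻⁸ = 34.74 kN.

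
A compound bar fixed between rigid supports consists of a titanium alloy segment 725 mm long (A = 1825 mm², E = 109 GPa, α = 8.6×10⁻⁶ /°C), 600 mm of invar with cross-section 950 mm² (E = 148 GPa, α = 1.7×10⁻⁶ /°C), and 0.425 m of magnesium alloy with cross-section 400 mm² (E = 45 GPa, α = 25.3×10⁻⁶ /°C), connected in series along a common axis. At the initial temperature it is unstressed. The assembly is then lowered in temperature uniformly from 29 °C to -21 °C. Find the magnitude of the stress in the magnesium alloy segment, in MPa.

σ ≈ 71.4 MPa (tensile)

If the supports were absent, the total length change would be Σ αᵢΔT Lᵢ = 8.6×10⁻⁶×50×725 + 1.7×10⁻⁶×50×600 + 25.3×10⁻⁶×50×425 = 0.9004 mm.
Since the ends are fixed, an axial force P builds up, equal in every segment, with P · Σ Lᵢ/(AᵢEᵢ) = δ_free.
Σ Lᵢ/(AᵢEᵢ) = 725/(1825×109×10³) + 600/(950×148×10³) + 425/(400×45×10³) = 3.152×10⁻⁵ mm/N.
Hence P = δ_free / Σ(L/AE) = 0.9004/3.152×10⁻⁵ = 28.56 kN (tensile).
σ_{magnesium alloy} = P / A = 28560 / 400 = 71.41 MPa.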